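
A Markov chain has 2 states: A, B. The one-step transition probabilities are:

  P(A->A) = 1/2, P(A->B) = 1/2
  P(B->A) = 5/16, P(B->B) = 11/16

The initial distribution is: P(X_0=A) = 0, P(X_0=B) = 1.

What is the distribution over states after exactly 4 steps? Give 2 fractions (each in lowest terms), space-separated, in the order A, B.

Propagating the distribution step by step (d_{t+1} = d_t * P):
d_0 = (A=0, B=1)
  d_1[A] = 0*1/2 + 1*5/16 = 5/16
  d_1[B] = 0*1/2 + 1*11/16 = 11/16
d_1 = (A=5/16, B=11/16)
  d_2[A] = 5/16*1/2 + 11/16*5/16 = 95/256
  d_2[B] = 5/16*1/2 + 11/16*11/16 = 161/256
d_2 = (A=95/256, B=161/256)
  d_3[A] = 95/256*1/2 + 161/256*5/16 = 1565/4096
  d_3[B] = 95/256*1/2 + 161/256*11/16 = 2531/4096
d_3 = (A=1565/4096, B=2531/4096)
  d_4[A] = 1565/4096*1/2 + 2531/4096*5/16 = 25175/65536
  d_4[B] = 1565/4096*1/2 + 2531/4096*11/16 = 40361/65536
d_4 = (A=25175/65536, B=40361/65536)

Answer: 25175/65536 40361/65536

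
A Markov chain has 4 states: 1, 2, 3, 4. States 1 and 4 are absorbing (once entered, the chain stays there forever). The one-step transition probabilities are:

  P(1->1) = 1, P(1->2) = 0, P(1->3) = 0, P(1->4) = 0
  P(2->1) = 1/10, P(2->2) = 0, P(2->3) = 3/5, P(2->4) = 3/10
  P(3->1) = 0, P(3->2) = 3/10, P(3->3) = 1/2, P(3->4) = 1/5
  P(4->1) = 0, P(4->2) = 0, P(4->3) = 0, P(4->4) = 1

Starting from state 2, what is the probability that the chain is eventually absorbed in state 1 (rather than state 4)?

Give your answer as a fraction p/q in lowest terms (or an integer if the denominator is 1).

Answer: 5/32

Derivation:
Let a_i = P(absorbed in 1 | start in state i).
Boundary conditions: a_1 = 1, a_4 = 0.
For each transient state i, a_i = sum_j P(i->j) * a_j:
  a_2 = 1/10*a_1 + 0*a_2 + 3/5*a_3 + 3/10*a_4
  a_3 = 0*a_1 + 3/10*a_2 + 1/2*a_3 + 1/5*a_4

Substituting a_1 = 1 and a_4 = 0, rearrange to (I - Q) a = r where r[i] = P(i -> 1):
  [1, -3/5] . (a_2, a_3) = 1/10
  [-3/10, 1/2] . (a_2, a_3) = 0

Solving yields:
  a_2 = 5/32
  a_3 = 3/32

Starting state is 2, so the absorption probability is a_2 = 5/32.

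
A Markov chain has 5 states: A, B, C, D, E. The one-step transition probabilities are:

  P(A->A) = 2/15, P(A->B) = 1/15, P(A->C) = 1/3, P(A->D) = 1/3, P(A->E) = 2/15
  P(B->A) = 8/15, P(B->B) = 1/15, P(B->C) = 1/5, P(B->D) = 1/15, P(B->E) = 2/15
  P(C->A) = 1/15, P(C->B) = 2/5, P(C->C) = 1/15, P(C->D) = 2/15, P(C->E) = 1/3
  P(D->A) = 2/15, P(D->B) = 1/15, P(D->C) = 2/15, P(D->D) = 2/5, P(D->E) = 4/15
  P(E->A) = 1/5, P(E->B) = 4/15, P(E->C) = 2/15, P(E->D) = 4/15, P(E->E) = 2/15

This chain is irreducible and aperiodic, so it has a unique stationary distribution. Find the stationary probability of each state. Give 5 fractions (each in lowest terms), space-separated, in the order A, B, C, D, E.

The stationary distribution satisfies pi = pi * P, i.e.:
  pi_A = 2/15*pi_A + 8/15*pi_B + 1/15*pi_C + 2/15*pi_D + 1/5*pi_E
  pi_B = 1/15*pi_A + 1/15*pi_B + 2/5*pi_C + 1/15*pi_D + 4/15*pi_E
  pi_C = 1/3*pi_A + 1/5*pi_B + 1/15*pi_C + 2/15*pi_D + 2/15*pi_E
  pi_D = 1/3*pi_A + 1/15*pi_B + 2/15*pi_C + 2/5*pi_D + 4/15*pi_E
  pi_E = 2/15*pi_A + 2/15*pi_B + 1/3*pi_C + 4/15*pi_D + 2/15*pi_E
with normalization: pi_A + pi_B + pi_C + pi_D + pi_E = 1.

Using the first 4 balance equations plus normalization, the linear system A*pi = b is:
  [-13/15, 8/15, 1/15, 2/15, 1/5] . pi = 0
  [1/15, -14/15, 2/5, 1/15, 4/15] . pi = 0
  [1/3, 1/5, -14/15, 2/15, 2/15] . pi = 0
  [1/3, 1/15, 2/15, -3/5, 4/15] . pi = 0
  [1, 1, 1, 1, 1] . pi = 1

Solving yields:
  pi_A = 1548/7693
  pi_B = 1268/7693
  pi_C = 10649/61544
  pi_D = 7955/30772
  pi_E = 12457/61544

Verification (pi * P):
  1548/7693*2/15 + 1268/7693*8/15 + 10649/61544*1/15 + 7955/30772*2/15 + 12457/61544*1/5 = 1548/7693 = pi_A  (ok)
  1548/7693*1/15 + 1268/7693*1/15 + 10649/61544*2/5 + 7955/30772*1/15 + 12457/61544*4/15 = 1268/7693 = pi_B  (ok)
  1548/7693*1/3 + 1268/7693*1/5 + 10649/61544*1/15 + 7955/30772*2/15 + 12457/61544*2/15 = 10649/61544 = pi_C  (ok)
  1548/7693*1/3 + 1268/7693*1/15 + 10649/61544*2/15 + 7955/30772*2/5 + 12457/61544*4/15 = 7955/30772 = pi_D  (ok)
  1548/7693*2/15 + 1268/7693*2/15 + 10649/61544*1/3 + 7955/30772*4/15 + 12457/61544*2/15 = 12457/61544 = pi_E  (ok)

Answer: 1548/7693 1268/7693 10649/61544 7955/30772 12457/61544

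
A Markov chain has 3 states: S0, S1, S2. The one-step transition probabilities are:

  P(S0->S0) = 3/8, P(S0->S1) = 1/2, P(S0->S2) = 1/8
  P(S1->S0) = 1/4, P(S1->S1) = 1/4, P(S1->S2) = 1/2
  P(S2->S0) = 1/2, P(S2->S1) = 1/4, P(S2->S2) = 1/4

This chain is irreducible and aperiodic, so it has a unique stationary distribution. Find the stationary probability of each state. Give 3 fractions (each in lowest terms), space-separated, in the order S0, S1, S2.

The stationary distribution satisfies pi = pi * P, i.e.:
  pi_S0 = 3/8*pi_S0 + 1/4*pi_S1 + 1/2*pi_S2
  pi_S1 = 1/2*pi_S0 + 1/4*pi_S1 + 1/4*pi_S2
  pi_S2 = 1/8*pi_S0 + 1/2*pi_S1 + 1/4*pi_S2
with normalization: pi_S0 + pi_S1 + pi_S2 = 1.

Using the first 2 balance equations plus normalization, the linear system A*pi = b is:
  [-5/8, 1/4, 1/2] . pi = 0
  [1/2, -3/4, 1/4] . pi = 0
  [1, 1, 1] . pi = 1

Solving yields:
  pi_S0 = 7/19
  pi_S1 = 13/38
  pi_S2 = 11/38

Verification (pi * P):
  7/19*3/8 + 13/38*1/4 + 11/38*1/2 = 7/19 = pi_S0  (ok)
  7/19*1/2 + 13/38*1/4 + 11/38*1/4 = 13/38 = pi_S1  (ok)
  7/19*1/8 + 13/38*1/2 + 11/38*1/4 = 11/38 = pi_S2  (ok)

Answer: 7/19 13/38 11/38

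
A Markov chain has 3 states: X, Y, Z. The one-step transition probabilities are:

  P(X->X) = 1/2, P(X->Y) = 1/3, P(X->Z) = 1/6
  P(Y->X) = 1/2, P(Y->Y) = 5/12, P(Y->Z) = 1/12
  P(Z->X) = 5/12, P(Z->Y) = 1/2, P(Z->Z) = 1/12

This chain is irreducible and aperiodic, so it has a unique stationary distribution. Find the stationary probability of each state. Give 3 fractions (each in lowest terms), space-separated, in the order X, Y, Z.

Answer: 71/145 56/145 18/145

Derivation:
The stationary distribution satisfies pi = pi * P, i.e.:
  pi_X = 1/2*pi_X + 1/2*pi_Y + 5/12*pi_Z
  pi_Y = 1/3*pi_X + 5/12*pi_Y + 1/2*pi_Z
  pi_Z = 1/6*pi_X + 1/12*pi_Y + 1/12*pi_Z
with normalization: pi_X + pi_Y + pi_Z = 1.

Using the first 2 balance equations plus normalization, the linear system A*pi = b is:
  [-1/2, 1/2, 5/12] . pi = 0
  [1/3, -7/12, 1/2] . pi = 0
  [1, 1, 1] . pi = 1

Solving yields:
  pi_X = 71/145
  pi_Y = 56/145
  pi_Z = 18/145

Verification (pi * P):
  71/145*1/2 + 56/145*1/2 + 18/145*5/12 = 71/145 = pi_X  (ok)
  71/145*1/3 + 56/145*5/12 + 18/145*1/2 = 56/145 = pi_Y  (ok)
  71/145*1/6 + 56/145*1/12 + 18/145*1/12 = 18/145 = pi_Z  (ok)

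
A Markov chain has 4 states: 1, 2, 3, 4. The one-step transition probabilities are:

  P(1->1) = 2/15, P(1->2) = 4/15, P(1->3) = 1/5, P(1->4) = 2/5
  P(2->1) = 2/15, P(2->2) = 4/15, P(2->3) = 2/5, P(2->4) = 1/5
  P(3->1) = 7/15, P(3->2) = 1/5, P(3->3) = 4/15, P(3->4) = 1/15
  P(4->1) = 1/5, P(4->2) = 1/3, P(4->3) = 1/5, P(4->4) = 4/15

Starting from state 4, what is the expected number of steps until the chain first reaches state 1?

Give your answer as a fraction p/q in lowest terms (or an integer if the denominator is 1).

Let h_i = expected steps to first reach 1 from state i.
Boundary: h_1 = 0.
First-step equations for the other states:
  h_2 = 1 + 2/15*h_1 + 4/15*h_2 + 2/5*h_3 + 1/5*h_4
  h_3 = 1 + 7/15*h_1 + 1/5*h_2 + 4/15*h_3 + 1/15*h_4
  h_4 = 1 + 1/5*h_1 + 1/3*h_2 + 1/5*h_3 + 4/15*h_4

Substituting h_1 = 0 and rearranging gives the linear system (I - Q) h = 1:
  [11/15, -2/5, -1/5] . (h_2, h_3, h_4) = 1
  [-1/5, 11/15, -1/15] . (h_2, h_3, h_4) = 1
  [-1/3, -1/5, 11/15] . (h_2, h_3, h_4) = 1

Solving yields:
  h_2 = 1740/439
  h_3 = 1230/439
  h_4 = 1725/439

Starting state is 4, so the expected hitting time is h_4 = 1725/439.

Answer: 1725/439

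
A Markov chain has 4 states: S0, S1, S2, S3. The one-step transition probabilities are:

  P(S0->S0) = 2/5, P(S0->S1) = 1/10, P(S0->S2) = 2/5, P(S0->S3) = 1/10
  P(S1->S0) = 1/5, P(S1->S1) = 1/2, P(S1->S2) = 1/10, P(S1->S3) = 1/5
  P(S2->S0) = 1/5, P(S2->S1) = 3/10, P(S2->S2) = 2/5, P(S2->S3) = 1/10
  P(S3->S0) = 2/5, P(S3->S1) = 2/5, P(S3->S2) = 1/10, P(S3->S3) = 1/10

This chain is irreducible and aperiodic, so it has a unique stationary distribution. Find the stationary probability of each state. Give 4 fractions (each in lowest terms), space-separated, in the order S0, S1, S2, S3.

Answer: 15/53 17/53 14/53 7/53

Derivation:
The stationary distribution satisfies pi = pi * P, i.e.:
  pi_S0 = 2/5*pi_S0 + 1/5*pi_S1 + 1/5*pi_S2 + 2/5*pi_S3
  pi_S1 = 1/10*pi_S0 + 1/2*pi_S1 + 3/10*pi_S2 + 2/5*pi_S3
  pi_S2 = 2/5*pi_S0 + 1/10*pi_S1 + 2/5*pi_S2 + 1/10*pi_S3
  pi_S3 = 1/10*pi_S0 + 1/5*pi_S1 + 1/10*pi_S2 + 1/10*pi_S3
with normalization: pi_S0 + pi_S1 + pi_S2 + pi_S3 = 1.

Using the first 3 balance equations plus normalization, the linear system A*pi = b is:
  [-3/5, 1/5, 1/5, 2/5] . pi = 0
  [1/10, -1/2, 3/10, 2/5] . pi = 0
  [2/5, 1/10, -3/5, 1/10] . pi = 0
  [1, 1, 1, 1] . pi = 1

Solving yields:
  pi_S0 = 15/53
  pi_S1 = 17/53
  pi_S2 = 14/53
  pi_S3 = 7/53

Verification (pi * P):
  15/53*2/5 + 17/53*1/5 + 14/53*1/5 + 7/53*2/5 = 15/53 = pi_S0  (ok)
  15/53*1/10 + 17/53*1/2 + 14/53*3/10 + 7/53*2/5 = 17/53 = pi_S1  (ok)
  15/53*2/5 + 17/53*1/10 + 14/53*2/5 + 7/53*1/10 = 14/53 = pi_S2  (ok)
  15/53*1/10 + 17/53*1/5 + 14/53*1/10 + 7/53*1/10 = 7/53 = pi_S3  (ok)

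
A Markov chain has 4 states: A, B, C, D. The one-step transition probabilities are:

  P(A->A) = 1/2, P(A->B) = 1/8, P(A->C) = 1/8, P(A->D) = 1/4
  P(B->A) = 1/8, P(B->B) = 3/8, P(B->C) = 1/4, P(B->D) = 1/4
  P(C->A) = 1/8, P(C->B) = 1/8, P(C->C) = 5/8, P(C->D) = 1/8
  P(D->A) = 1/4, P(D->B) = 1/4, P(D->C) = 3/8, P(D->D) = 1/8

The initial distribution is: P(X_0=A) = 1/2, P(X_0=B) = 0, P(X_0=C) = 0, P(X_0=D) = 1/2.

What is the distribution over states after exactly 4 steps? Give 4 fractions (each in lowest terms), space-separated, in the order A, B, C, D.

Answer: 1003/4096 405/2048 3075/8192 1491/8192

Derivation:
Propagating the distribution step by step (d_{t+1} = d_t * P):
d_0 = (A=1/2, B=0, C=0, D=1/2)
  d_1[A] = 1/2*1/2 + 0*1/8 + 0*1/8 + 1/2*1/4 = 3/8
  d_1[B] = 1/2*1/8 + 0*3/8 + 0*1/8 + 1/2*1/4 = 3/16
  d_1[C] = 1/2*1/8 + 0*1/4 + 0*5/8 + 1/2*3/8 = 1/4
  d_1[D] = 1/2*1/4 + 0*1/4 + 0*1/8 + 1/2*1/8 = 3/16
d_1 = (A=3/8, B=3/16, C=1/4, D=3/16)
  d_2[A] = 3/8*1/2 + 3/16*1/8 + 1/4*1/8 + 3/16*1/4 = 37/128
  d_2[B] = 3/8*1/8 + 3/16*3/8 + 1/4*1/8 + 3/16*1/4 = 25/128
  d_2[C] = 3/8*1/8 + 3/16*1/4 + 1/4*5/8 + 3/16*3/8 = 41/128
  d_2[D] = 3/8*1/4 + 3/16*1/4 + 1/4*1/8 + 3/16*1/8 = 25/128
d_2 = (A=37/128, B=25/128, C=41/128, D=25/128)
  d_3[A] = 37/128*1/2 + 25/128*1/8 + 41/128*1/8 + 25/128*1/4 = 33/128
  d_3[B] = 37/128*1/8 + 25/128*3/8 + 41/128*1/8 + 25/128*1/4 = 203/1024
  d_3[C] = 37/128*1/8 + 25/128*1/4 + 41/128*5/8 + 25/128*3/8 = 367/1024
  d_3[D] = 37/128*1/4 + 25/128*1/4 + 41/128*1/8 + 25/128*1/8 = 95/512
d_3 = (A=33/128, B=203/1024, C=367/1024, D=95/512)
  d_4[A] = 33/128*1/2 + 203/1024*1/8 + 367/1024*1/8 + 95/512*1/4 = 1003/4096
  d_4[B] = 33/128*1/8 + 203/1024*3/8 + 367/1024*1/8 + 95/512*1/4 = 405/2048
  d_4[C] = 33/128*1/8 + 203/1024*1/4 + 367/1024*5/8 + 95/512*3/8 = 3075/8192
  d_4[D] = 33/128*1/4 + 203/1024*1/4 + 367/1024*1/8 + 95/512*1/8 = 1491/8192
d_4 = (A=1003/4096, B=405/2048, C=3075/8192, D=1491/8192)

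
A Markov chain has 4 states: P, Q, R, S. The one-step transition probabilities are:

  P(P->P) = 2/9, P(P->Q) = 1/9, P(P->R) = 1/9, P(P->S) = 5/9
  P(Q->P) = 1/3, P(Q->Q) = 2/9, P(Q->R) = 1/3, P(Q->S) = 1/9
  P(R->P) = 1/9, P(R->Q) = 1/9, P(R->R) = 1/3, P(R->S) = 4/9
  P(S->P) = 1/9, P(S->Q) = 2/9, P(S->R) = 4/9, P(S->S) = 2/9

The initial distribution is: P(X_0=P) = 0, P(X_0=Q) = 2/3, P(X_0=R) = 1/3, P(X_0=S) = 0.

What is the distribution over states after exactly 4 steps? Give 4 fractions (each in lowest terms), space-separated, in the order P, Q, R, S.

Propagating the distribution step by step (d_{t+1} = d_t * P):
d_0 = (P=0, Q=2/3, R=1/3, S=0)
  d_1[P] = 0*2/9 + 2/3*1/3 + 1/3*1/9 + 0*1/9 = 7/27
  d_1[Q] = 0*1/9 + 2/3*2/9 + 1/3*1/9 + 0*2/9 = 5/27
  d_1[R] = 0*1/9 + 2/3*1/3 + 1/3*1/3 + 0*4/9 = 1/3
  d_1[S] = 0*5/9 + 2/3*1/9 + 1/3*4/9 + 0*2/9 = 2/9
d_1 = (P=7/27, Q=5/27, R=1/3, S=2/9)
  d_2[P] = 7/27*2/9 + 5/27*1/3 + 1/3*1/9 + 2/9*1/9 = 44/243
  d_2[Q] = 7/27*1/9 + 5/27*2/9 + 1/3*1/9 + 2/9*2/9 = 38/243
  d_2[R] = 7/27*1/9 + 5/27*1/3 + 1/3*1/3 + 2/9*4/9 = 73/243
  d_2[S] = 7/27*5/9 + 5/27*1/9 + 1/3*4/9 + 2/9*2/9 = 88/243
d_2 = (P=44/243, Q=38/243, R=73/243, S=88/243)
  d_3[P] = 44/243*2/9 + 38/243*1/3 + 73/243*1/9 + 88/243*1/9 = 121/729
  d_3[Q] = 44/243*1/9 + 38/243*2/9 + 73/243*1/9 + 88/243*2/9 = 41/243
  d_3[R] = 44/243*1/9 + 38/243*1/3 + 73/243*1/3 + 88/243*4/9 = 1/3
  d_3[S] = 44/243*5/9 + 38/243*1/9 + 73/243*4/9 + 88/243*2/9 = 242/729
d_3 = (P=121/729, Q=41/243, R=1/3, S=242/729)
  d_4[P] = 121/729*2/9 + 41/243*1/3 + 1/3*1/9 + 242/729*1/9 = 1096/6561
  d_4[Q] = 121/729*1/9 + 41/243*2/9 + 1/3*1/9 + 242/729*2/9 = 1094/6561
  d_4[R] = 121/729*1/9 + 41/243*1/3 + 1/3*1/3 + 242/729*4/9 = 1/3
  d_4[S] = 121/729*5/9 + 41/243*1/9 + 1/3*4/9 + 242/729*2/9 = 728/2187
d_4 = (P=1096/6561, Q=1094/6561, R=1/3, S=728/2187)

Answer: 1096/6561 1094/6561 1/3 728/2187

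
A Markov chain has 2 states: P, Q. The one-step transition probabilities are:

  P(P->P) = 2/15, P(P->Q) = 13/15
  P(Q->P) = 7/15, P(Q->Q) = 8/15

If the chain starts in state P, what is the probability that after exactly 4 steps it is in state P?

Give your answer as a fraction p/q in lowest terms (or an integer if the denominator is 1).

Computing P^4 by repeated multiplication:
P^1 =
  P: [2/15, 13/15]
  Q: [7/15, 8/15]
P^2 =
  P: [19/45, 26/45]
  Q: [14/45, 31/45]
P^3 =
  P: [44/135, 91/135]
  Q: [49/135, 86/135]
P^4 =
  P: [29/81, 52/81]
  Q: [28/81, 53/81]

(P^4)[P -> P] = 29/81

Answer: 29/81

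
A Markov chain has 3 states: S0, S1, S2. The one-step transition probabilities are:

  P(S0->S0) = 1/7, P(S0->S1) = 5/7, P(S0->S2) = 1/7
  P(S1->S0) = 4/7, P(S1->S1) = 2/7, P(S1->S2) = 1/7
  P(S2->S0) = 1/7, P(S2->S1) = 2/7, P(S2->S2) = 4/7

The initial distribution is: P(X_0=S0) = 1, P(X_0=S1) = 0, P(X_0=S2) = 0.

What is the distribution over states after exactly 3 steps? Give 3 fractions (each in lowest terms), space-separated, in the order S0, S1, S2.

Answer: 100/343 164/343 79/343

Derivation:
Propagating the distribution step by step (d_{t+1} = d_t * P):
d_0 = (S0=1, S1=0, S2=0)
  d_1[S0] = 1*1/7 + 0*4/7 + 0*1/7 = 1/7
  d_1[S1] = 1*5/7 + 0*2/7 + 0*2/7 = 5/7
  d_1[S2] = 1*1/7 + 0*1/7 + 0*4/7 = 1/7
d_1 = (S0=1/7, S1=5/7, S2=1/7)
  d_2[S0] = 1/7*1/7 + 5/7*4/7 + 1/7*1/7 = 22/49
  d_2[S1] = 1/7*5/7 + 5/7*2/7 + 1/7*2/7 = 17/49
  d_2[S2] = 1/7*1/7 + 5/7*1/7 + 1/7*4/7 = 10/49
d_2 = (S0=22/49, S1=17/49, S2=10/49)
  d_3[S0] = 22/49*1/7 + 17/49*4/7 + 10/49*1/7 = 100/343
  d_3[S1] = 22/49*5/7 + 17/49*2/7 + 10/49*2/7 = 164/343
  d_3[S2] = 22/49*1/7 + 17/49*1/7 + 10/49*4/7 = 79/343
d_3 = (S0=100/343, S1=164/343, S2=79/343)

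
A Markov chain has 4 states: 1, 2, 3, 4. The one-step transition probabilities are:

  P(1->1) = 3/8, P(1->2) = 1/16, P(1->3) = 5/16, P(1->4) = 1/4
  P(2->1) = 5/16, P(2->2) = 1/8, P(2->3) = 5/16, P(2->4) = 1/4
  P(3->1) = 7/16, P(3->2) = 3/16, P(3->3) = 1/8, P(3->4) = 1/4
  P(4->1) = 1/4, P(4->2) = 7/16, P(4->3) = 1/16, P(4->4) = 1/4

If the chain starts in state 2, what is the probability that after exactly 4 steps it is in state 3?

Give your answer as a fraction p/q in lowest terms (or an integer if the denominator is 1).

Computing P^4 by repeated multiplication:
P^1 =
  1: [3/8, 1/16, 5/16, 1/4]
  2: [5/16, 1/8, 5/16, 1/4]
  3: [7/16, 3/16, 1/8, 1/4]
  4: [1/4, 7/16, 1/16, 1/4]
P^2 =
  1: [23/64, 51/256, 49/256, 1/4]
  2: [91/256, 13/64, 49/256, 1/4]
  3: [87/256, 47/256, 29/128, 1/4]
  4: [41/128, 49/256, 61/256, 1/4]
P^3 =
  1: [703/2048, 789/4096, 877/4096, 1/4]
  2: [1405/4096, 395/2048, 877/4096, 1/4]
  3: [1419/4096, 803/4096, 425/2048, 1/4]
  4: [355/1024, 811/4096, 841/4096, 1/4]
P^4 =
  1: [2827/8192, 12783/65536, 13753/65536, 1/4]
  2: [22615/65536, 799/4096, 13753/65536, 1/4]
  3: [22575/65536, 12743/65536, 6917/32768, 1/4]
  4: [11279/32768, 12733/65536, 13861/65536, 1/4]

(P^4)[2 -> 3] = 13753/65536

Answer: 13753/65536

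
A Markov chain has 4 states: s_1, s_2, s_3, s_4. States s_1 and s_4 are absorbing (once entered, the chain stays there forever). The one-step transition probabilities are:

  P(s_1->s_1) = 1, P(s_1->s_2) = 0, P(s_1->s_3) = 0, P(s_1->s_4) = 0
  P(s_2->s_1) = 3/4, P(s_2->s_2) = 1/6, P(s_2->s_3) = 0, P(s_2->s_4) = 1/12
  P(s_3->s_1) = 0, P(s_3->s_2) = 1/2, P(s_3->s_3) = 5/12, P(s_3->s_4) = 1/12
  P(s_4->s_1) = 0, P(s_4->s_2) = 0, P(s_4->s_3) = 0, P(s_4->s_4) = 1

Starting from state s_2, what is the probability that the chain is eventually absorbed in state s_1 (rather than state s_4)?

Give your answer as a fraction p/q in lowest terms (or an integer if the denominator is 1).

Let a_i = P(absorbed in s_1 | start in state i).
Boundary conditions: a_s_1 = 1, a_s_4 = 0.
For each transient state i, a_i = sum_j P(i->j) * a_j:
  a_s_2 = 3/4*a_s_1 + 1/6*a_s_2 + 0*a_s_3 + 1/12*a_s_4
  a_s_3 = 0*a_s_1 + 1/2*a_s_2 + 5/12*a_s_3 + 1/12*a_s_4

Substituting a_s_1 = 1 and a_s_4 = 0, rearrange to (I - Q) a = r where r[i] = P(i -> s_1):
  [5/6, 0] . (a_s_2, a_s_3) = 3/4
  [-1/2, 7/12] . (a_s_2, a_s_3) = 0

Solving yields:
  a_s_2 = 9/10
  a_s_3 = 27/35

Starting state is s_2, so the absorption probability is a_s_2 = 9/10.

Answer: 9/10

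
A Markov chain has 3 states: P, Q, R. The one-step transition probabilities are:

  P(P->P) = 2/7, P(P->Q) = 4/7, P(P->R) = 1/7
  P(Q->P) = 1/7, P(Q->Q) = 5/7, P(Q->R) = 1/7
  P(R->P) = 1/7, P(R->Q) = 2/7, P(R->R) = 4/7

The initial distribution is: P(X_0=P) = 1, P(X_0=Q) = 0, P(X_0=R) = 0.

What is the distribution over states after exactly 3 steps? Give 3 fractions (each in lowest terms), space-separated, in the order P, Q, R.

Answer: 58/343 206/343 79/343

Derivation:
Propagating the distribution step by step (d_{t+1} = d_t * P):
d_0 = (P=1, Q=0, R=0)
  d_1[P] = 1*2/7 + 0*1/7 + 0*1/7 = 2/7
  d_1[Q] = 1*4/7 + 0*5/7 + 0*2/7 = 4/7
  d_1[R] = 1*1/7 + 0*1/7 + 0*4/7 = 1/7
d_1 = (P=2/7, Q=4/7, R=1/7)
  d_2[P] = 2/7*2/7 + 4/7*1/7 + 1/7*1/7 = 9/49
  d_2[Q] = 2/7*4/7 + 4/7*5/7 + 1/7*2/7 = 30/49
  d_2[R] = 2/7*1/7 + 4/7*1/7 + 1/7*4/7 = 10/49
d_2 = (P=9/49, Q=30/49, R=10/49)
  d_3[P] = 9/49*2/7 + 30/49*1/7 + 10/49*1/7 = 58/343
  d_3[Q] = 9/49*4/7 + 30/49*5/7 + 10/49*2/7 = 206/343
  d_3[R] = 9/49*1/7 + 30/49*1/7 + 10/49*4/7 = 79/343
d_3 = (P=58/343, Q=206/343, R=79/343)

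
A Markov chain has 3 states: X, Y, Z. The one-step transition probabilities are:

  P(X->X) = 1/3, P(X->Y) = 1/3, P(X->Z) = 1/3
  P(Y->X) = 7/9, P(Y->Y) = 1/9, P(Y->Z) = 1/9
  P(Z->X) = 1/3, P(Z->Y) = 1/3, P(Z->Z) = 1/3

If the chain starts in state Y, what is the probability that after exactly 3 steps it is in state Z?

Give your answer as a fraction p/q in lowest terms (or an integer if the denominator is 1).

Computing P^3 by repeated multiplication:
P^1 =
  X: [1/3, 1/3, 1/3]
  Y: [7/9, 1/9, 1/9]
  Z: [1/3, 1/3, 1/3]
P^2 =
  X: [13/27, 7/27, 7/27]
  Y: [31/81, 25/81, 25/81]
  Z: [13/27, 7/27, 7/27]
P^3 =
  X: [109/243, 67/243, 67/243]
  Y: [343/729, 193/729, 193/729]
  Z: [109/243, 67/243, 67/243]

(P^3)[Y -> Z] = 193/729

Answer: 193/729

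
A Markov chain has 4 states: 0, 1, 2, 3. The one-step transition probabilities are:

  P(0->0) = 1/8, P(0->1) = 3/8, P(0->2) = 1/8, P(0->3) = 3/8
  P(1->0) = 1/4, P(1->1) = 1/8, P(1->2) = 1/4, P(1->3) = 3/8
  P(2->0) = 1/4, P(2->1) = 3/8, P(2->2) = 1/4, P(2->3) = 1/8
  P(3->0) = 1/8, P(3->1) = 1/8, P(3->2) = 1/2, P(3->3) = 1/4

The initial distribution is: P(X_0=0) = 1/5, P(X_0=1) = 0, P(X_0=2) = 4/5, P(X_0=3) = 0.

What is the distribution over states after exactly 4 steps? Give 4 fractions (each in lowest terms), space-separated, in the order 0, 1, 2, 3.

Propagating the distribution step by step (d_{t+1} = d_t * P):
d_0 = (0=1/5, 1=0, 2=4/5, 3=0)
  d_1[0] = 1/5*1/8 + 0*1/4 + 4/5*1/4 + 0*1/8 = 9/40
  d_1[1] = 1/5*3/8 + 0*1/8 + 4/5*3/8 + 0*1/8 = 3/8
  d_1[2] = 1/5*1/8 + 0*1/4 + 4/5*1/4 + 0*1/2 = 9/40
  d_1[3] = 1/5*3/8 + 0*3/8 + 4/5*1/8 + 0*1/4 = 7/40
d_1 = (0=9/40, 1=3/8, 2=9/40, 3=7/40)
  d_2[0] = 9/40*1/8 + 3/8*1/4 + 9/40*1/4 + 7/40*1/8 = 1/5
  d_2[1] = 9/40*3/8 + 3/8*1/8 + 9/40*3/8 + 7/40*1/8 = 19/80
  d_2[2] = 9/40*1/8 + 3/8*1/4 + 9/40*1/4 + 7/40*1/2 = 17/64
  d_2[3] = 9/40*3/8 + 3/8*3/8 + 9/40*1/8 + 7/40*1/4 = 19/64
d_2 = (0=1/5, 1=19/80, 2=17/64, 3=19/64)
  d_3[0] = 1/5*1/8 + 19/80*1/4 + 17/64*1/4 + 19/64*1/8 = 481/2560
  d_3[1] = 1/5*3/8 + 19/80*1/8 + 17/64*3/8 + 19/64*1/8 = 309/1280
  d_3[2] = 1/5*1/8 + 19/80*1/4 + 17/64*1/4 + 19/64*1/2 = 383/1280
  d_3[3] = 1/5*3/8 + 19/80*3/8 + 17/64*1/8 + 19/64*1/4 = 139/512
d_3 = (0=481/2560, 1=309/1280, 2=383/1280, 3=139/512)
  d_4[0] = 481/2560*1/8 + 309/1280*1/4 + 383/1280*1/4 + 139/512*1/8 = 493/2560
  d_4[1] = 481/2560*3/8 + 309/1280*1/8 + 383/1280*3/8 + 139/512*1/8 = 2527/10240
  d_4[2] = 481/2560*1/8 + 309/1280*1/4 + 383/1280*1/4 + 139/512*1/2 = 6029/20480
  d_4[3] = 481/2560*3/8 + 309/1280*3/8 + 383/1280*1/8 + 139/512*1/4 = 5453/20480
d_4 = (0=493/2560, 1=2527/10240, 2=6029/20480, 3=5453/20480)

Answer: 493/2560 2527/10240 6029/20480 5453/20480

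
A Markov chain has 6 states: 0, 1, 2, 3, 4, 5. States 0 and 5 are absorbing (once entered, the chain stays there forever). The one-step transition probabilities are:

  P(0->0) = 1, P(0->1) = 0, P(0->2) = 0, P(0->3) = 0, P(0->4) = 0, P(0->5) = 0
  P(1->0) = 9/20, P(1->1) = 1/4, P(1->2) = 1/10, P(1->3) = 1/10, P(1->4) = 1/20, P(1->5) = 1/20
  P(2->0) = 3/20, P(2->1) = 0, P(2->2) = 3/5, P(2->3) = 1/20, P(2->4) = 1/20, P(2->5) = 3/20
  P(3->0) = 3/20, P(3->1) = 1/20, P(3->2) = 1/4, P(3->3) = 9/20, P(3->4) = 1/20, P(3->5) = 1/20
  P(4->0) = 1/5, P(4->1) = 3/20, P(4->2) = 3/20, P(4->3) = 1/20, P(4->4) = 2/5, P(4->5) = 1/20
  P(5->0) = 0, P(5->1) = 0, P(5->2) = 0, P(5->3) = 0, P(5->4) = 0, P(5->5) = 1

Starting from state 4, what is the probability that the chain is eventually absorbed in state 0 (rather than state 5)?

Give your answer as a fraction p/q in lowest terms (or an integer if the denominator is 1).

Let a_i = P(absorbed in 0 | start in state i).
Boundary conditions: a_0 = 1, a_5 = 0.
For each transient state i, a_i = sum_j P(i->j) * a_j:
  a_1 = 9/20*a_0 + 1/4*a_1 + 1/10*a_2 + 1/10*a_3 + 1/20*a_4 + 1/20*a_5
  a_2 = 3/20*a_0 + 0*a_1 + 3/5*a_2 + 1/20*a_3 + 1/20*a_4 + 3/20*a_5
  a_3 = 3/20*a_0 + 1/20*a_1 + 1/4*a_2 + 9/20*a_3 + 1/20*a_4 + 1/20*a_5
  a_4 = 1/5*a_0 + 3/20*a_1 + 3/20*a_2 + 1/20*a_3 + 2/5*a_4 + 1/20*a_5

Substituting a_0 = 1 and a_5 = 0, rearrange to (I - Q) a = r where r[i] = P(i -> 0):
  [3/4, -1/10, -1/10, -1/20] . (a_1, a_2, a_3, a_4) = 9/20
  [0, 2/5, -1/20, -1/20] . (a_1, a_2, a_3, a_4) = 3/20
  [-1/20, -1/4, 11/20, -1/20] . (a_1, a_2, a_3, a_4) = 3/20
  [-3/20, -3/20, -1/20, 3/5] . (a_1, a_2, a_3, a_4) = 1/5

Solving yields:
  a_1 = 11002/13583
  a_2 = 7454/13583
  a_3 = 8992/13583
  a_4 = 9891/13583

Starting state is 4, so the absorption probability is a_4 = 9891/13583.

Answer: 9891/13583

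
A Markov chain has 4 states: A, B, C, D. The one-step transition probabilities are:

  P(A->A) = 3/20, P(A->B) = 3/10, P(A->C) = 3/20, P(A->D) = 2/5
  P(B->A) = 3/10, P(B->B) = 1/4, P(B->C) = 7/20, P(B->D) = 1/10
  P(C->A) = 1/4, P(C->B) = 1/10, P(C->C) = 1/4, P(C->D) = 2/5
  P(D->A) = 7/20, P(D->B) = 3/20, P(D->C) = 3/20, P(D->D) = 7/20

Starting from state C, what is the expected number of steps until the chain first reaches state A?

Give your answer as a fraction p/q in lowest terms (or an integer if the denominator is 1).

Let h_i = expected steps to first reach A from state i.
Boundary: h_A = 0.
First-step equations for the other states:
  h_B = 1 + 3/10*h_A + 1/4*h_B + 7/20*h_C + 1/10*h_D
  h_C = 1 + 1/4*h_A + 1/10*h_B + 1/4*h_C + 2/5*h_D
  h_D = 1 + 7/20*h_A + 3/20*h_B + 3/20*h_C + 7/20*h_D

Substituting h_A = 0 and rearranging gives the linear system (I - Q) h = 1:
  [3/4, -7/20, -1/10] . (h_B, h_C, h_D) = 1
  [-1/10, 3/4, -2/5] . (h_B, h_C, h_D) = 1
  [-3/20, -3/20, 13/20] . (h_B, h_C, h_D) = 1

Solving yields:
  h_B = 7080/2113
  h_C = 7260/2113
  h_D = 6560/2113

Starting state is C, so the expected hitting time is h_C = 7260/2113.

Answer: 7260/2113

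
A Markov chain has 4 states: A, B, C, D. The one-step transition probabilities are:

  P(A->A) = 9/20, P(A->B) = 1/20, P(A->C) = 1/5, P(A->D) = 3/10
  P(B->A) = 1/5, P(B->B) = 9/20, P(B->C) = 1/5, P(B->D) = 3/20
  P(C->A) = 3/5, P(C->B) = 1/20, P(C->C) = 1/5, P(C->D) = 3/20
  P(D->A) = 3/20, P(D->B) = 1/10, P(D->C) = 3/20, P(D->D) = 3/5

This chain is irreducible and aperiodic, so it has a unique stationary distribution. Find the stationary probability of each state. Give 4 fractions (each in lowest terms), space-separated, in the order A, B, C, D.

Answer: 287/846 385/3384 205/1128 103/282

Derivation:
The stationary distribution satisfies pi = pi * P, i.e.:
  pi_A = 9/20*pi_A + 1/5*pi_B + 3/5*pi_C + 3/20*pi_D
  pi_B = 1/20*pi_A + 9/20*pi_B + 1/20*pi_C + 1/10*pi_D
  pi_C = 1/5*pi_A + 1/5*pi_B + 1/5*pi_C + 3/20*pi_D
  pi_D = 3/10*pi_A + 3/20*pi_B + 3/20*pi_C + 3/5*pi_D
with normalization: pi_A + pi_B + pi_C + pi_D = 1.

Using the first 3 balance equations plus normalization, the linear system A*pi = b is:
  [-11/20, 1/5, 3/5, 3/20] . pi = 0
  [1/20, -11/20, 1/20, 1/10] . pi = 0
  [1/5, 1/5, -4/5, 3/20] . pi = 0
  [1, 1, 1, 1] . pi = 1

Solving yields:
  pi_A = 287/846
  pi_B = 385/3384
  pi_C = 205/1128
  pi_D = 103/282

Verification (pi * P):
  287/846*9/20 + 385/3384*1/5 + 205/1128*3/5 + 103/282*3/20 = 287/846 = pi_A  (ok)
  287/846*1/20 + 385/3384*9/20 + 205/1128*1/20 + 103/282*1/10 = 385/3384 = pi_B  (ok)
  287/846*1/5 + 385/3384*1/5 + 205/1128*1/5 + 103/282*3/20 = 205/1128 = pi_C  (ok)
  287/846*3/10 + 385/3384*3/20 + 205/1128*3/20 + 103/282*3/5 = 103/282 = pi_D  (ok)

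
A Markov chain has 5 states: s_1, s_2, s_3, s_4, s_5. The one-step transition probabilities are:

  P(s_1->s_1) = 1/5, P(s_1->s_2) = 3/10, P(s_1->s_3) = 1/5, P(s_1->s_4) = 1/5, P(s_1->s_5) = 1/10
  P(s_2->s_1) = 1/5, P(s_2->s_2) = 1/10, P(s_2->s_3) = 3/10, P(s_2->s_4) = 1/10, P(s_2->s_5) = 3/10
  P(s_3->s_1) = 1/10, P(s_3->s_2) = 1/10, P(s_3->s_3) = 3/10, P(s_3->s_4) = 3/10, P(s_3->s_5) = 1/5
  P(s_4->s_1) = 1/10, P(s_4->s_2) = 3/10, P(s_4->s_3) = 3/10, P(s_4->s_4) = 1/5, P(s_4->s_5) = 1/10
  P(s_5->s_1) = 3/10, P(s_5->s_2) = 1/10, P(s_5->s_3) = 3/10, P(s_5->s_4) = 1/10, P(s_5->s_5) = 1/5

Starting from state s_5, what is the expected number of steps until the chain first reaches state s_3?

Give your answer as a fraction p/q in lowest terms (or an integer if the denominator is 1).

Let h_i = expected steps to first reach s_3 from state i.
Boundary: h_s_3 = 0.
First-step equations for the other states:
  h_s_1 = 1 + 1/5*h_s_1 + 3/10*h_s_2 + 1/5*h_s_3 + 1/5*h_s_4 + 1/10*h_s_5
  h_s_2 = 1 + 1/5*h_s_1 + 1/10*h_s_2 + 3/10*h_s_3 + 1/10*h_s_4 + 3/10*h_s_5
  h_s_4 = 1 + 1/10*h_s_1 + 3/10*h_s_2 + 3/10*h_s_3 + 1/5*h_s_4 + 1/10*h_s_5
  h_s_5 = 1 + 3/10*h_s_1 + 1/10*h_s_2 + 3/10*h_s_3 + 1/10*h_s_4 + 1/5*h_s_5

Substituting h_s_3 = 0 and rearranging gives the linear system (I - Q) h = 1:
  [4/5, -3/10, -1/5, -1/10] . (h_s_1, h_s_2, h_s_4, h_s_5) = 1
  [-1/5, 9/10, -1/10, -3/10] . (h_s_1, h_s_2, h_s_4, h_s_5) = 1
  [-1/10, -3/10, 4/5, -1/10] . (h_s_1, h_s_2, h_s_4, h_s_5) = 1
  [-3/10, -1/10, -1/10, 4/5] . (h_s_1, h_s_2, h_s_4, h_s_5) = 1

Solving yields:
  h_s_1 = 11200/2851
  h_s_2 = 10210/2851
  h_s_4 = 10080/2851
  h_s_5 = 10300/2851

Starting state is s_5, so the expected hitting time is h_s_5 = 10300/2851.

Answer: 10300/2851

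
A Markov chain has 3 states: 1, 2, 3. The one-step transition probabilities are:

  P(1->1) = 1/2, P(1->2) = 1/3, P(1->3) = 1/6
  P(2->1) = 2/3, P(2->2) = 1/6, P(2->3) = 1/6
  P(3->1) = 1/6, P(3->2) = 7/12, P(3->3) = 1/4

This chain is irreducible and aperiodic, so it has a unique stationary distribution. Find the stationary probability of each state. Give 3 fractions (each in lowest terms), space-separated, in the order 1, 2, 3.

The stationary distribution satisfies pi = pi * P, i.e.:
  pi_1 = 1/2*pi_1 + 2/3*pi_2 + 1/6*pi_3
  pi_2 = 1/3*pi_1 + 1/6*pi_2 + 7/12*pi_3
  pi_3 = 1/6*pi_1 + 1/6*pi_2 + 1/4*pi_3
with normalization: pi_1 + pi_2 + pi_3 = 1.

Using the first 2 balance equations plus normalization, the linear system A*pi = b is:
  [-1/2, 2/3, 1/6] . pi = 0
  [1/3, -5/6, 7/12] . pi = 0
  [1, 1, 1] . pi = 1

Solving yields:
  pi_1 = 38/77
  pi_2 = 25/77
  pi_3 = 2/11

Verification (pi * P):
  38/77*1/2 + 25/77*2/3 + 2/11*1/6 = 38/77 = pi_1  (ok)
  38/77*1/3 + 25/77*1/6 + 2/11*7/12 = 25/77 = pi_2  (ok)
  38/77*1/6 + 25/77*1/6 + 2/11*1/4 = 2/11 = pi_3  (ok)

Answer: 38/77 25/77 2/11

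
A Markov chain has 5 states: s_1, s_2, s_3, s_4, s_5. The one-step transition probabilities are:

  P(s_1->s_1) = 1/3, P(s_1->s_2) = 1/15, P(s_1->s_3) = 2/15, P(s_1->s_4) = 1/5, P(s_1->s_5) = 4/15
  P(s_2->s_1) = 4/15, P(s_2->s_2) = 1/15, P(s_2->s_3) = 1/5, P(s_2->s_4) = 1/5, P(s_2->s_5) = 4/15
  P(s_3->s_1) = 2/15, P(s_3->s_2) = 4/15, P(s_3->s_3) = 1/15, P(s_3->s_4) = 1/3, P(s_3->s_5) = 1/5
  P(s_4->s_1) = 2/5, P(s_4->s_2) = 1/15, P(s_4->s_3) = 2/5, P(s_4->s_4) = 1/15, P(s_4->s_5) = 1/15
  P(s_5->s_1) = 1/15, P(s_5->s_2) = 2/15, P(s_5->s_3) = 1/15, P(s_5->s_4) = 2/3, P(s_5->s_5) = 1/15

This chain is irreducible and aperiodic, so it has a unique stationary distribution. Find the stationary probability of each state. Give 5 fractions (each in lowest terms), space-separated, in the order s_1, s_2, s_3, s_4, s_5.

Answer: 19701/75437 8716/75437 14231/75437 20179/75437 12610/75437

Derivation:
The stationary distribution satisfies pi = pi * P, i.e.:
  pi_s_1 = 1/3*pi_s_1 + 4/15*pi_s_2 + 2/15*pi_s_3 + 2/5*pi_s_4 + 1/15*pi_s_5
  pi_s_2 = 1/15*pi_s_1 + 1/15*pi_s_2 + 4/15*pi_s_3 + 1/15*pi_s_4 + 2/15*pi_s_5
  pi_s_3 = 2/15*pi_s_1 + 1/5*pi_s_2 + 1/15*pi_s_3 + 2/5*pi_s_4 + 1/15*pi_s_5
  pi_s_4 = 1/5*pi_s_1 + 1/5*pi_s_2 + 1/3*pi_s_3 + 1/15*pi_s_4 + 2/3*pi_s_5
  pi_s_5 = 4/15*pi_s_1 + 4/15*pi_s_2 + 1/5*pi_s_3 + 1/15*pi_s_4 + 1/15*pi_s_5
with normalization: pi_s_1 + pi_s_2 + pi_s_3 + pi_s_4 + pi_s_5 = 1.

Using the first 4 balance equations plus normalization, the linear system A*pi = b is:
  [-2/3, 4/15, 2/15, 2/5, 1/15] . pi = 0
  [1/15, -14/15, 4/15, 1/15, 2/15] . pi = 0
  [2/15, 1/5, -14/15, 2/5, 1/15] . pi = 0
  [1/5, 1/5, 1/3, -14/15, 2/3] . pi = 0
  [1, 1, 1, 1, 1] . pi = 1

Solving yields:
  pi_s_1 = 19701/75437
  pi_s_2 = 8716/75437
  pi_s_3 = 14231/75437
  pi_s_4 = 20179/75437
  pi_s_5 = 12610/75437

Verification (pi * P):
  19701/75437*1/3 + 8716/75437*4/15 + 14231/75437*2/15 + 20179/75437*2/5 + 12610/75437*1/15 = 19701/75437 = pi_s_1  (ok)
  19701/75437*1/15 + 8716/75437*1/15 + 14231/75437*4/15 + 20179/75437*1/15 + 12610/75437*2/15 = 8716/75437 = pi_s_2  (ok)
  19701/75437*2/15 + 8716/75437*1/5 + 14231/75437*1/15 + 20179/75437*2/5 + 12610/75437*1/15 = 14231/75437 = pi_s_3  (ok)
  19701/75437*1/5 + 8716/75437*1/5 + 14231/75437*1/3 + 20179/75437*1/15 + 12610/75437*2/3 = 20179/75437 = pi_s_4  (ok)
  19701/75437*4/15 + 8716/75437*4/15 + 14231/75437*1/5 + 20179/75437*1/15 + 12610/75437*1/15 = 12610/75437 = pi_s_5  (ok)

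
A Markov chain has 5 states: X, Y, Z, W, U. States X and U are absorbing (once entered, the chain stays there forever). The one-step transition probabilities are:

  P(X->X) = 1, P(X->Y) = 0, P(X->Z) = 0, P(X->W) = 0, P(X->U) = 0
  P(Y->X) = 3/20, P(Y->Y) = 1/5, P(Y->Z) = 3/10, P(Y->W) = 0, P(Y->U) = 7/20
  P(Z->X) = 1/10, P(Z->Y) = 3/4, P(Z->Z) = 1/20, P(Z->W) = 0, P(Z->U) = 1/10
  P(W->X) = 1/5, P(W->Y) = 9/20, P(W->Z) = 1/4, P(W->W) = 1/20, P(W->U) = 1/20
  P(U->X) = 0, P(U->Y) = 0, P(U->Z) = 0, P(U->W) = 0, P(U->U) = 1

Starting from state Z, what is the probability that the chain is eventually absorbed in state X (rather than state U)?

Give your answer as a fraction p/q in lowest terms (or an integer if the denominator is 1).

Answer: 77/214

Derivation:
Let a_i = P(absorbed in X | start in state i).
Boundary conditions: a_X = 1, a_U = 0.
For each transient state i, a_i = sum_j P(i->j) * a_j:
  a_Y = 3/20*a_X + 1/5*a_Y + 3/10*a_Z + 0*a_W + 7/20*a_U
  a_Z = 1/10*a_X + 3/4*a_Y + 1/20*a_Z + 0*a_W + 1/10*a_U
  a_W = 1/5*a_X + 9/20*a_Y + 1/4*a_Z + 1/20*a_W + 1/20*a_U

Substituting a_X = 1 and a_U = 0, rearrange to (I - Q) a = r where r[i] = P(i -> X):
  [4/5, -3/10, 0] . (a_Y, a_Z, a_W) = 3/20
  [-3/4, 19/20, 0] . (a_Y, a_Z, a_W) = 1/10
  [-9/20, -1/4, 19/20] . (a_Y, a_Z, a_W) = 1/5

Solving yields:
  a_Y = 69/214
  a_Z = 77/214
  a_W = 49/107

Starting state is Z, so the absorption probability is a_Z = 77/214.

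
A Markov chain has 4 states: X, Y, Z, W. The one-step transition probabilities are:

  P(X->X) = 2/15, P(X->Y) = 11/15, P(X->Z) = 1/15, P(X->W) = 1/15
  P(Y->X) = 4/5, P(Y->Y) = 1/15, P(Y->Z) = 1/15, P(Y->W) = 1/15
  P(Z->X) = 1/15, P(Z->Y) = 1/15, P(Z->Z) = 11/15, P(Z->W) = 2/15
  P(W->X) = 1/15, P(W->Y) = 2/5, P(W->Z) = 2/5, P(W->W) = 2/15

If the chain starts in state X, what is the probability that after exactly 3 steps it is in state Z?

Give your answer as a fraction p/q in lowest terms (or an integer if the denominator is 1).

Answer: 122/675

Derivation:
Computing P^3 by repeated multiplication:
P^1 =
  X: [2/15, 11/15, 1/15, 1/15]
  Y: [4/5, 1/15, 1/15, 1/15]
  Z: [1/15, 1/15, 11/15, 2/15]
  W: [1/15, 2/5, 2/5, 2/15]
P^2 =
  X: [46/75, 8/45, 2/15, 17/225]
  Y: [38/225, 28/45, 2/15, 17/225]
  Z: [3/25, 7/45, 3/5, 28/225]
  W: [82/225, 7/45, 17/45, 23/225]
P^3 =
  X: [803/3375, 338/675, 122/675, 272/3375]
  Y: [601/1125, 46/225, 122/675, 272/3375]
  Z: [637/3375, 127/675, 343/675, 388/3375]
  W: [692/3375, 232/675, 238/675, 37/375]

(P^3)[X -> Z] = 122/675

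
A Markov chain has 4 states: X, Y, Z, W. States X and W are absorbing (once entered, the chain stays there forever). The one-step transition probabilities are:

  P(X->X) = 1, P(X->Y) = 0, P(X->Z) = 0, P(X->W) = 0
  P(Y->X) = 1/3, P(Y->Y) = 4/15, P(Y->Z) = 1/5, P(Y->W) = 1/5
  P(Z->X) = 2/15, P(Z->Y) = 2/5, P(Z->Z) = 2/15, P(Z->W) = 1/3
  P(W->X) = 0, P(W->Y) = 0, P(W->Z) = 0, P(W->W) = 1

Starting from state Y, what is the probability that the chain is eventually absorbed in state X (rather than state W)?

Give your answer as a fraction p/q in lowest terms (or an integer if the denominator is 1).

Let a_i = P(absorbed in X | start in state i).
Boundary conditions: a_X = 1, a_W = 0.
For each transient state i, a_i = sum_j P(i->j) * a_j:
  a_Y = 1/3*a_X + 4/15*a_Y + 1/5*a_Z + 1/5*a_W
  a_Z = 2/15*a_X + 2/5*a_Y + 2/15*a_Z + 1/3*a_W

Substituting a_X = 1 and a_W = 0, rearrange to (I - Q) a = r where r[i] = P(i -> X):
  [11/15, -1/5] . (a_Y, a_Z) = 1/3
  [-2/5, 13/15] . (a_Y, a_Z) = 2/15

Solving yields:
  a_Y = 71/125
  a_Z = 52/125

Starting state is Y, so the absorption probability is a_Y = 71/125.

Answer: 71/125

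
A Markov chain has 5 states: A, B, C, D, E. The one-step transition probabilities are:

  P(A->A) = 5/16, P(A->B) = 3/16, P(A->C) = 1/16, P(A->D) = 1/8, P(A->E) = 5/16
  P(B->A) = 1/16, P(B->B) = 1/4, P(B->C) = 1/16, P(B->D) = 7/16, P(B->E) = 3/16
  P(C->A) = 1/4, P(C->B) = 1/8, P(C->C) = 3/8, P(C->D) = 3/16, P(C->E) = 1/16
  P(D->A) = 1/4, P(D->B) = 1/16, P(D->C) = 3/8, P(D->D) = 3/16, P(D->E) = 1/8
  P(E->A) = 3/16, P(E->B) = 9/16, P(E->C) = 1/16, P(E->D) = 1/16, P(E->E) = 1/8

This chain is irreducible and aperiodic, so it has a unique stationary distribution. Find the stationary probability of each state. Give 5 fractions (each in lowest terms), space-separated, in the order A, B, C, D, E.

Answer: 1785/8489 5764/25467 4747/25467 5350/25467 109/653

Derivation:
The stationary distribution satisfies pi = pi * P, i.e.:
  pi_A = 5/16*pi_A + 1/16*pi_B + 1/4*pi_C + 1/4*pi_D + 3/16*pi_E
  pi_B = 3/16*pi_A + 1/4*pi_B + 1/8*pi_C + 1/16*pi_D + 9/16*pi_E
  pi_C = 1/16*pi_A + 1/16*pi_B + 3/8*pi_C + 3/8*pi_D + 1/16*pi_E
  pi_D = 1/8*pi_A + 7/16*pi_B + 3/16*pi_C + 3/16*pi_D + 1/16*pi_E
  pi_E = 5/16*pi_A + 3/16*pi_B + 1/16*pi_C + 1/8*pi_D + 1/8*pi_E
with normalization: pi_A + pi_B + pi_C + pi_D + pi_E = 1.

Using the first 4 balance equations plus normalization, the linear system A*pi = b is:
  [-11/16, 1/16, 1/4, 1/4, 3/16] . pi = 0
  [3/16, -3/4, 1/8, 1/16, 9/16] . pi = 0
  [1/16, 1/16, -5/8, 3/8, 1/16] . pi = 0
  [1/8, 7/16, 3/16, -13/16, 1/16] . pi = 0
  [1, 1, 1, 1, 1] . pi = 1

Solving yields:
  pi_A = 1785/8489
  pi_B = 5764/25467
  pi_C = 4747/25467
  pi_D = 5350/25467
  pi_E = 109/653

Verification (pi * P):
  1785/8489*5/16 + 5764/25467*1/16 + 4747/25467*1/4 + 5350/25467*1/4 + 109/653*3/16 = 1785/8489 = pi_A  (ok)
  1785/8489*3/16 + 5764/25467*1/4 + 4747/25467*1/8 + 5350/25467*1/16 + 109/653*9/16 = 5764/25467 = pi_B  (ok)
  1785/8489*1/16 + 5764/25467*1/16 + 4747/25467*3/8 + 5350/25467*3/8 + 109/653*1/16 = 4747/25467 = pi_C  (ok)
  1785/8489*1/8 + 5764/25467*7/16 + 4747/25467*3/16 + 5350/25467*3/16 + 109/653*1/16 = 5350/25467 = pi_D  (ok)
  1785/8489*5/16 + 5764/25467*3/16 + 4747/25467*1/16 + 5350/25467*1/8 + 109/653*1/8 = 109/653 = pi_E  (ok)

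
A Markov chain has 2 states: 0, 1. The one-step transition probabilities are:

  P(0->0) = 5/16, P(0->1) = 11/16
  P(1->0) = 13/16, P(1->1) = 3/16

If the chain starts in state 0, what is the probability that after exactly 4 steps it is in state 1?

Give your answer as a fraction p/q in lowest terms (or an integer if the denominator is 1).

Computing P^4 by repeated multiplication:
P^1 =
  0: [5/16, 11/16]
  1: [13/16, 3/16]
P^2 =
  0: [21/32, 11/32]
  1: [13/32, 19/32]
P^3 =
  0: [31/64, 33/64]
  1: [39/64, 25/64]
P^4 =
  0: [73/128, 55/128]
  1: [65/128, 63/128]

(P^4)[0 -> 1] = 55/128

Answer: 55/128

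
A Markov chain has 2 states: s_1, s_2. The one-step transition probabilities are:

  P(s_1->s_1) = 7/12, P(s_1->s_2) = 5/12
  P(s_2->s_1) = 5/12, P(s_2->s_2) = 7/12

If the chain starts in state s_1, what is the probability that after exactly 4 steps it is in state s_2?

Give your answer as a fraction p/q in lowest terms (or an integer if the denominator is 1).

Answer: 1295/2592

Derivation:
Computing P^4 by repeated multiplication:
P^1 =
  s_1: [7/12, 5/12]
  s_2: [5/12, 7/12]
P^2 =
  s_1: [37/72, 35/72]
  s_2: [35/72, 37/72]
P^3 =
  s_1: [217/432, 215/432]
  s_2: [215/432, 217/432]
P^4 =
  s_1: [1297/2592, 1295/2592]
  s_2: [1295/2592, 1297/2592]

(P^4)[s_1 -> s_2] = 1295/2592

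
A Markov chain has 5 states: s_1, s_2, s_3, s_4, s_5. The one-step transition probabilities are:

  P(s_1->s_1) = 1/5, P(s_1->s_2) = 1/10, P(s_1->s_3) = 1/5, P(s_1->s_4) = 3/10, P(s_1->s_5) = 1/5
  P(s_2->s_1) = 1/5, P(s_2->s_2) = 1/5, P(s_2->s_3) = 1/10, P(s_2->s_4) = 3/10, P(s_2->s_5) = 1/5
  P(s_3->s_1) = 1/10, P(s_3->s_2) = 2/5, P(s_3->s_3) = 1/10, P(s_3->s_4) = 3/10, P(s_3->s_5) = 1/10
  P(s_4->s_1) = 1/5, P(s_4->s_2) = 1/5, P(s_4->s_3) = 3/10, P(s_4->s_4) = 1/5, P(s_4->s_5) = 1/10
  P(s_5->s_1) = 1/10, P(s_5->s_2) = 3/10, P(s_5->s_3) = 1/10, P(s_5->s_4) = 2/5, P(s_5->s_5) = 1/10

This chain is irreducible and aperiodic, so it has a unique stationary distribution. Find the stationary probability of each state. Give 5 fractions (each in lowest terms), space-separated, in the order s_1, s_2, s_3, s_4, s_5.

The stationary distribution satisfies pi = pi * P, i.e.:
  pi_s_1 = 1/5*pi_s_1 + 1/5*pi_s_2 + 1/10*pi_s_3 + 1/5*pi_s_4 + 1/10*pi_s_5
  pi_s_2 = 1/10*pi_s_1 + 1/5*pi_s_2 + 2/5*pi_s_3 + 1/5*pi_s_4 + 3/10*pi_s_5
  pi_s_3 = 1/5*pi_s_1 + 1/10*pi_s_2 + 1/10*pi_s_3 + 3/10*pi_s_4 + 1/10*pi_s_5
  pi_s_4 = 3/10*pi_s_1 + 3/10*pi_s_2 + 3/10*pi_s_3 + 1/5*pi_s_4 + 2/5*pi_s_5
  pi_s_5 = 1/5*pi_s_1 + 1/5*pi_s_2 + 1/10*pi_s_3 + 1/10*pi_s_4 + 1/10*pi_s_5
with normalization: pi_s_1 + pi_s_2 + pi_s_3 + pi_s_4 + pi_s_5 = 1.

Using the first 4 balance equations plus normalization, the linear system A*pi = b is:
  [-4/5, 1/5, 1/10, 1/5, 1/10] . pi = 0
  [1/10, -4/5, 2/5, 1/5, 3/10] . pi = 0
  [1/5, 1/10, -9/10, 3/10, 1/10] . pi = 0
  [3/10, 3/10, 3/10, -4/5, 2/5] . pi = 0
  [1, 1, 1, 1, 1] . pi = 1

Solving yields:
  pi_s_1 = 189/1121
  pi_s_2 = 260/1121
  pi_s_3 = 195/1121
  pi_s_4 = 320/1121
  pi_s_5 = 157/1121

Verification (pi * P):
  189/1121*1/5 + 260/1121*1/5 + 195/1121*1/10 + 320/1121*1/5 + 157/1121*1/10 = 189/1121 = pi_s_1  (ok)
  189/1121*1/10 + 260/1121*1/5 + 195/1121*2/5 + 320/1121*1/5 + 157/1121*3/10 = 260/1121 = pi_s_2  (ok)
  189/1121*1/5 + 260/1121*1/10 + 195/1121*1/10 + 320/1121*3/10 + 157/1121*1/10 = 195/1121 = pi_s_3  (ok)
  189/1121*3/10 + 260/1121*3/10 + 195/1121*3/10 + 320/1121*1/5 + 157/1121*2/5 = 320/1121 = pi_s_4  (ok)
  189/1121*1/5 + 260/1121*1/5 + 195/1121*1/10 + 320/1121*1/10 + 157/1121*1/10 = 157/1121 = pi_s_5  (ok)

Answer: 189/1121 260/1121 195/1121 320/1121 157/1121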